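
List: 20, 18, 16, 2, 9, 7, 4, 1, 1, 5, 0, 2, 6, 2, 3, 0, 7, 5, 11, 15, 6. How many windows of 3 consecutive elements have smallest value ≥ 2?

20 18 16 → min 16  ≥ 2 ✓
18 16 2 → min 2  ≥ 2 ✓
16 2 9 → min 2  ≥ 2 ✓
2 9 7 → min 2  ≥ 2 ✓
9 7 4 → min 4  ≥ 2 ✓
7 4 1 → min 1
4 1 1 → min 1
1 1 5 → min 1
1 5 0 → min 0
5 0 2 → min 0
0 2 6 → min 0
2 6 2 → min 2  ≥ 2 ✓
6 2 3 → min 2  ≥ 2 ✓
2 3 0 → min 0
3 0 7 → min 0
0 7 5 → min 0
7 5 11 → min 5  ≥ 2 ✓
5 11 15 → min 5  ≥ 2 ✓
11 15 6 → min 6  ≥ 2 ✓
10 windows satisfy the condition.

10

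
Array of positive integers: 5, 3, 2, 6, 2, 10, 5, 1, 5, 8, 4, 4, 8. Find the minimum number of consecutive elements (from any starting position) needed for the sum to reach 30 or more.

add 5: running sum 5 < 30
add 3: running sum 8 < 30
add 2: running sum 10 < 30
add 6: running sum 16 < 30
add 2: running sum 18 < 30
add 10: running sum 28 < 30
add 5: shortest ending here [5, 3, 2, 6, 2, 10, 5] sum 33, len 7
add 1: shortest ending here [5, 3, 2, 6, 2, 10, 5, 1] sum 34, len 8
add 5: shortest ending here [2, 6, 2, 10, 5, 1, 5] sum 31, len 7
add 8: shortest ending here [2, 10, 5, 1, 5, 8] sum 31, len 6
add 4: shortest ending here [10, 5, 1, 5, 8, 4] sum 33, len 6
add 4: shortest ending here [10, 5, 1, 5, 8, 4, 4] sum 37, len 7
add 8: shortest ending here [1, 5, 8, 4, 4, 8] sum 30, len 6
Shortest qualifying length: 6.

6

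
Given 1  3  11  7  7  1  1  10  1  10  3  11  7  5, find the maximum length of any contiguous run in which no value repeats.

add 1: [1] len 1
add 3: [1, 3] len 2
add 11: [1, 3, 11] len 3
add 7: [1, 3, 11, 7] len 4
add 7 (repeat 7, move left end past it): [7] len 1
add 1: [7, 1] len 2
add 1 (repeat 1, move left end past it): [1] len 1
add 10: [1, 10] len 2
add 1 (repeat 1, move left end past it): [10, 1] len 2
add 10 (repeat 10, move left end past it): [1, 10] len 2
add 3: [1, 10, 3] len 3
add 11: [1, 10, 3, 11] len 4
add 7: [1, 10, 3, 11, 7] len 5
add 5: [1, 10, 3, 11, 7, 5] len 6
Longest all-distinct length: 6.

6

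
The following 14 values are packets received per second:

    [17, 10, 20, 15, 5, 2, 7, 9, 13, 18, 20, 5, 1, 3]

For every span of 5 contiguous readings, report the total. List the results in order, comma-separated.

67, 52, 49, 38, 36, 49, 67, 65, 57, 47

Sliding a size-5 window across the 14 values:
(17, 10, 20, 15, 5) → sum 67
(10, 20, 15, 5, 2) → sum 52
(20, 15, 5, 2, 7) → sum 49
(15, 5, 2, 7, 9) → sum 38
(5, 2, 7, 9, 13) → sum 36
(2, 7, 9, 13, 18) → sum 49
(7, 9, 13, 18, 20) → sum 67
(9, 13, 18, 20, 5) → sum 65
(13, 18, 20, 5, 1) → sum 57
(18, 20, 5, 1, 3) → sum 47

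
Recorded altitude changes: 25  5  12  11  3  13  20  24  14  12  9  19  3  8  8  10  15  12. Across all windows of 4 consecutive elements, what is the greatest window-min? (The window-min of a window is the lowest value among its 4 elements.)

[25, 5, 12, 11] → min 5
[5, 12, 11, 3] → min 3
[12, 11, 3, 13] → min 3
[11, 3, 13, 20] → min 3
[3, 13, 20, 24] → min 3
[13, 20, 24, 14] → min 13
[20, 24, 14, 12] → min 12
[24, 14, 12, 9] → min 9
[14, 12, 9, 19] → min 9
[12, 9, 19, 3] → min 3
[9, 19, 3, 8] → min 3
[19, 3, 8, 8] → min 3
[3, 8, 8, 10] → min 3
[8, 8, 10, 15] → min 8
[8, 10, 15, 12] → min 8
Greatest of these is 13.

13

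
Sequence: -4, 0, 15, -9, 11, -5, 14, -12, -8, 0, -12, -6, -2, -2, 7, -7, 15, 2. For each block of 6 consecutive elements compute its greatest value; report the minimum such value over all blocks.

0

-4 0 15 -9 11 -5 → max 15
0 15 -9 11 -5 14 → max 15
15 -9 11 -5 14 -12 → max 15
-9 11 -5 14 -12 -8 → max 14
11 -5 14 -12 -8 0 → max 14
-5 14 -12 -8 0 -12 → max 14
14 -12 -8 0 -12 -6 → max 14
-12 -8 0 -12 -6 -2 → max 0
-8 0 -12 -6 -2 -2 → max 0
0 -12 -6 -2 -2 7 → max 7
-12 -6 -2 -2 7 -7 → max 7
-6 -2 -2 7 -7 15 → max 15
-2 -2 7 -7 15 2 → max 15
Minimum of these is 0.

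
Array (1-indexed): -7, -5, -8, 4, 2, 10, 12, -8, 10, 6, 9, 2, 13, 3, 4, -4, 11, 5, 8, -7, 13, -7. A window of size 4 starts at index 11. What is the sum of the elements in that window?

Elements at indices 11..14: 9, 2, 13, 3
sum(9, 2, 13, 3) = 27

27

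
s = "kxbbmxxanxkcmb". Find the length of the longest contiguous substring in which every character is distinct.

7

add k: [k] len 1
add x: [k, x] len 2
add b: [k, x, b] len 3
add b (repeat b, move left end past it): [b] len 1
add m: [b, m] len 2
add x: [b, m, x] len 3
add x (repeat x, move left end past it): [x] len 1
add a: [x, a] len 2
add n: [x, a, n] len 3
add x (repeat x, move left end past it): [a, n, x] len 3
add k: [a, n, x, k] len 4
add c: [a, n, x, k, c] len 5
add m: [a, n, x, k, c, m] len 6
add b: [a, n, x, k, c, m, b] len 7
Longest all-distinct length: 7.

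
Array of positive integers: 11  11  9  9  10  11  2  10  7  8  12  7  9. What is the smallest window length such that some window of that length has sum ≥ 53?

6

add 11: running sum 11 < 53
add 11: running sum 22 < 53
add 9: running sum 31 < 53
add 9: running sum 40 < 53
add 10: running sum 50 < 53
add 11: shortest ending here [11, 11, 9, 9, 10, 11] sum 61, len 6
add 2: shortest ending here [11, 11, 9, 9, 10, 11, 2] sum 63, len 7
add 10: shortest ending here [11, 9, 9, 10, 11, 2, 10] sum 62, len 7
add 7: shortest ending here [9, 9, 10, 11, 2, 10, 7] sum 58, len 7
add 8: shortest ending here [9, 10, 11, 2, 10, 7, 8] sum 57, len 7
add 12: shortest ending here [10, 11, 2, 10, 7, 8, 12] sum 60, len 7
add 7: shortest ending here [11, 2, 10, 7, 8, 12, 7] sum 57, len 7
add 9: shortest ending here [10, 7, 8, 12, 7, 9] sum 53, len 6
Shortest qualifying length: 6.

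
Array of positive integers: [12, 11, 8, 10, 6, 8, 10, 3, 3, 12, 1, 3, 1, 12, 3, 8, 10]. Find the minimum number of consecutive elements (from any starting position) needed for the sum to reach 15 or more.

add 12: running sum 12 < 15
add 11: shortest ending here [12, 11] sum 23, len 2
add 8: shortest ending here [11, 8] sum 19, len 2
add 10: shortest ending here [8, 10] sum 18, len 2
add 6: shortest ending here [10, 6] sum 16, len 2
add 8: shortest ending here [10, 6, 8] sum 24, len 3
add 10: shortest ending here [8, 10] sum 18, len 2
add 3: shortest ending here [8, 10, 3] sum 21, len 3
add 3: shortest ending here [10, 3, 3] sum 16, len 3
add 12: shortest ending here [3, 12] sum 15, len 2
add 1: shortest ending here [3, 12, 1] sum 16, len 3
add 3: shortest ending here [12, 1, 3] sum 16, len 3
add 1: shortest ending here [12, 1, 3, 1] sum 17, len 4
add 12: shortest ending here [3, 1, 12] sum 16, len 3
add 3: shortest ending here [12, 3] sum 15, len 2
add 8: shortest ending here [12, 3, 8] sum 23, len 3
add 10: shortest ending here [8, 10] sum 18, len 2
Shortest qualifying length: 2.

2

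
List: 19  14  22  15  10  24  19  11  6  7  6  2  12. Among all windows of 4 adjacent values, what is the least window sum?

21

(19, 14, 22, 15) → sum 70
(14, 22, 15, 10) → sum 61
(22, 15, 10, 24) → sum 71
(15, 10, 24, 19) → sum 68
(10, 24, 19, 11) → sum 64
(24, 19, 11, 6) → sum 60
(19, 11, 6, 7) → sum 43
(11, 6, 7, 6) → sum 30
(6, 7, 6, 2) → sum 21
(7, 6, 2, 12) → sum 27
Least of these is 21.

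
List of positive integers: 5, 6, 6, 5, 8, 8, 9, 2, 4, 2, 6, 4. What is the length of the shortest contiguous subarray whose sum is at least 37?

6

add 5: running sum 5 < 37
add 6: running sum 11 < 37
add 6: running sum 17 < 37
add 5: running sum 22 < 37
add 8: running sum 30 < 37
end 5: [5, 6, 6, 5, 8, 8] sum 38, len 6
end 6: [6, 6, 5, 8, 8, 9] sum 42, len 6
end 7: [6, 5, 8, 8, 9, 2] sum 38, len 6
end 8: [6, 5, 8, 8, 9, 2, 4] sum 42, len 7
end 9: [5, 8, 8, 9, 2, 4, 2] sum 38, len 7
end 10: [8, 8, 9, 2, 4, 2, 6] sum 39, len 7
end 11: [8, 8, 9, 2, 4, 2, 6, 4] sum 43, len 8
Shortest qualifying length: 6.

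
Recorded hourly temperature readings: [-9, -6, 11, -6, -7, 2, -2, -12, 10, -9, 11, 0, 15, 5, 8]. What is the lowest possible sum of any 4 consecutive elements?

Window sums for each of the 12 positions:
(-9, -6, 11, -6) → sum -10
(-6, 11, -6, -7) → sum -8
(11, -6, -7, 2) → sum 0
(-6, -7, 2, -2) → sum -13
(-7, 2, -2, -12) → sum -19
(2, -2, -12, 10) → sum -2
(-2, -12, 10, -9) → sum -13
(-12, 10, -9, 11) → sum 0
(10, -9, 11, 0) → sum 12
(-9, 11, 0, 15) → sum 17
(11, 0, 15, 5) → sum 31
(0, 15, 5, 8) → sum 28
Lowest of these is -19.

-19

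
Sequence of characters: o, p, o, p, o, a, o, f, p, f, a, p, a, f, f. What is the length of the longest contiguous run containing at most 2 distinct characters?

Extend right; when distinct count exceeds 2, shrink from the left:
[o] 1 distinct, len 1
[o, p] 2 distinct, len 2
[o, p, o] 2 distinct, len 3
[o, p, o, p] 2 distinct, len 4
[o, p, o, p, o] 2 distinct, len 5
[o, a] 2 distinct, len 2
[o, a, o] 2 distinct, len 3
[o, f] 2 distinct, len 2
[f, p] 2 distinct, len 2
[f, p, f] 2 distinct, len 3
[f, a] 2 distinct, len 2
[a, p] 2 distinct, len 2
[a, p, a] 2 distinct, len 3
[a, f] 2 distinct, len 2
[a, f, f] 2 distinct, len 3
Longest length with ≤2 distinct: 5.

5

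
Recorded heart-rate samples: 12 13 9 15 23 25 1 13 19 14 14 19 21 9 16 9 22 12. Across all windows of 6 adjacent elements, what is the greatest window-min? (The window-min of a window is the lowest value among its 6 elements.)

[12, 13, 9, 15, 23, 25] → min 9
[13, 9, 15, 23, 25, 1] → min 1
[9, 15, 23, 25, 1, 13] → min 1
[15, 23, 25, 1, 13, 19] → min 1
[23, 25, 1, 13, 19, 14] → min 1
[25, 1, 13, 19, 14, 14] → min 1
[1, 13, 19, 14, 14, 19] → min 1
[13, 19, 14, 14, 19, 21] → min 13
[19, 14, 14, 19, 21, 9] → min 9
[14, 14, 19, 21, 9, 16] → min 9
[14, 19, 21, 9, 16, 9] → min 9
[19, 21, 9, 16, 9, 22] → min 9
[21, 9, 16, 9, 22, 12] → min 9
Greatest of these is 13.

13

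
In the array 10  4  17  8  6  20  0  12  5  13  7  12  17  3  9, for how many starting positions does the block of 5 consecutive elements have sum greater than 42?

10

10 4 17 8 6 → sum 45  > 42 ✓
4 17 8 6 20 → sum 55  > 42 ✓
17 8 6 20 0 → sum 51  > 42 ✓
8 6 20 0 12 → sum 46  > 42 ✓
6 20 0 12 5 → sum 43  > 42 ✓
20 0 12 5 13 → sum 50  > 42 ✓
0 12 5 13 7 → sum 37
12 5 13 7 12 → sum 49  > 42 ✓
5 13 7 12 17 → sum 54  > 42 ✓
13 7 12 17 3 → sum 52  > 42 ✓
7 12 17 3 9 → sum 48  > 42 ✓
10 windows satisfy the condition.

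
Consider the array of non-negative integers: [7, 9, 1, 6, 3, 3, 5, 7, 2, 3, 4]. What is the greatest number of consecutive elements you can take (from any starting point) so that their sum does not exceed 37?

→ 7: sum 7, len 1
→ 9: sum 16, len 2
→ 1: sum 17, len 3
→ 6: sum 23, len 4
→ 3: sum 26, len 5
→ 3: sum 29, len 6
→ 5: sum 34, len 7
→ 7 (dropped 7): sum 34, len 7
→ 2: sum 36, len 8
→ 3 (dropped 9): sum 30, len 8
→ 4: sum 34, len 9
Longest length seen: 9.

9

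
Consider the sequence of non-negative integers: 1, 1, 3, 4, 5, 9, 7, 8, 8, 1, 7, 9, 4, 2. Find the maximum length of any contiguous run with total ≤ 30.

7

Extend to the right; shrink from the left whenever the sum exceeds 30:
add 1: [1] sum 1, len 1
add 1: [1, 1] sum 2, len 2
add 3: [1, 1, 3] sum 5, len 3
add 4: [1, 1, 3, 4] sum 9, len 4
add 5: [1, 1, 3, 4, 5] sum 14, len 5
add 9: [1, 1, 3, 4, 5, 9] sum 23, len 6
add 7: [1, 1, 3, 4, 5, 9, 7] sum 30, len 7
add 8: [5, 9, 7, 8] sum 29, len 4
add 8: [7, 8, 8] sum 23, len 3
add 1: [7, 8, 8, 1] sum 24, len 4
add 7: [8, 8, 1, 7] sum 24, len 4
add 9: [8, 1, 7, 9] sum 25, len 4
add 4: [8, 1, 7, 9, 4] sum 29, len 5
add 2: [1, 7, 9, 4, 2] sum 23, len 5
Longest length seen: 7.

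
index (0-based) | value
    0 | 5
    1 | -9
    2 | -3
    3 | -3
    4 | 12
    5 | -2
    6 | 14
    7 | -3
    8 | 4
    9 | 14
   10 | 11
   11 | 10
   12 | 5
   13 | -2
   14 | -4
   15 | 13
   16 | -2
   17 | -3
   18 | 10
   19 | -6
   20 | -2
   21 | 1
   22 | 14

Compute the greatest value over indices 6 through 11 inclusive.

14

Elements at indices 6..11: 14, -3, 4, 14, 11, 10
max(14, -3, 4, 14, 11, 10) = 14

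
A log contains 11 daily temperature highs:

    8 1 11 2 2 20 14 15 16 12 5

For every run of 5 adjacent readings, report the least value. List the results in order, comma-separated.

1, 1, 2, 2, 2, 12, 5

Sliding a size-5 window across the 11 values:
[8, 1, 11, 2, 2] → min 1
[1, 11, 2, 2, 20] → min 1
[11, 2, 2, 20, 14] → min 2
[2, 2, 20, 14, 15] → min 2
[2, 20, 14, 15, 16] → min 2
[20, 14, 15, 16, 12] → min 12
[14, 15, 16, 12, 5] → min 5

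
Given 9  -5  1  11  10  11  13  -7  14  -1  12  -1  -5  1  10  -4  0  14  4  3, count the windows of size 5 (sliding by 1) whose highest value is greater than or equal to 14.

8

(9, -5, 1, 11, 10) → max 11
(-5, 1, 11, 10, 11) → max 11
(1, 11, 10, 11, 13) → max 13
(11, 10, 11, 13, -7) → max 13
(10, 11, 13, -7, 14) → max 14  ≥ 14 ✓
(11, 13, -7, 14, -1) → max 14  ≥ 14 ✓
(13, -7, 14, -1, 12) → max 14  ≥ 14 ✓
(-7, 14, -1, 12, -1) → max 14  ≥ 14 ✓
(14, -1, 12, -1, -5) → max 14  ≥ 14 ✓
(-1, 12, -1, -5, 1) → max 12
(12, -1, -5, 1, 10) → max 12
(-1, -5, 1, 10, -4) → max 10
(-5, 1, 10, -4, 0) → max 10
(1, 10, -4, 0, 14) → max 14  ≥ 14 ✓
(10, -4, 0, 14, 4) → max 14  ≥ 14 ✓
(-4, 0, 14, 4, 3) → max 14  ≥ 14 ✓
8 windows satisfy the condition.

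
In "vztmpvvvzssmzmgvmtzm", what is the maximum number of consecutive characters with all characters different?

5

[v] len 1
[v, z] len 2
[v, z, t] len 3
[v, z, t, m] len 4
[v, z, t, m, p] len 5
[z, t, m, p, v] len 5
[v] len 1
[v] len 1
[v, z] len 2
[v, z, s] len 3
[s] len 1
[s, m] len 2
[s, m, z] len 3
[z, m] len 2
[z, m, g] len 3
[z, m, g, v] len 4
[g, v, m] len 3
[g, v, m, t] len 4
[g, v, m, t, z] len 5
[t, z, m] len 3
Longest all-distinct length: 5.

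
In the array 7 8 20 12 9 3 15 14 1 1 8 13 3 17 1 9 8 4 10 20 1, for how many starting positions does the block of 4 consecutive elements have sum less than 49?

(7, 8, 20, 12) → sum 47  < 49 ✓
(8, 20, 12, 9) → sum 49
(20, 12, 9, 3) → sum 44  < 49 ✓
(12, 9, 3, 15) → sum 39  < 49 ✓
(9, 3, 15, 14) → sum 41  < 49 ✓
(3, 15, 14, 1) → sum 33  < 49 ✓
(15, 14, 1, 1) → sum 31  < 49 ✓
(14, 1, 1, 8) → sum 24  < 49 ✓
(1, 1, 8, 13) → sum 23  < 49 ✓
(1, 8, 13, 3) → sum 25  < 49 ✓
(8, 13, 3, 17) → sum 41  < 49 ✓
(13, 3, 17, 1) → sum 34  < 49 ✓
(3, 17, 1, 9) → sum 30  < 49 ✓
(17, 1, 9, 8) → sum 35  < 49 ✓
(1, 9, 8, 4) → sum 22  < 49 ✓
(9, 8, 4, 10) → sum 31  < 49 ✓
(8, 4, 10, 20) → sum 42  < 49 ✓
(4, 10, 20, 1) → sum 35  < 49 ✓
17 windows satisfy the condition.

17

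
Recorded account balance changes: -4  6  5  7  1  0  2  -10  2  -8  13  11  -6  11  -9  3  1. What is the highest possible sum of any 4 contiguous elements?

29

Window sums for each of the 14 positions:
-4 6 5 7 → sum 14
6 5 7 1 → sum 19
5 7 1 0 → sum 13
7 1 0 2 → sum 10
1 0 2 -10 → sum -7
0 2 -10 2 → sum -6
2 -10 2 -8 → sum -14
-10 2 -8 13 → sum -3
2 -8 13 11 → sum 18
-8 13 11 -6 → sum 10
13 11 -6 11 → sum 29
11 -6 11 -9 → sum 7
-6 11 -9 3 → sum -1
11 -9 3 1 → sum 6
Highest of these is 29.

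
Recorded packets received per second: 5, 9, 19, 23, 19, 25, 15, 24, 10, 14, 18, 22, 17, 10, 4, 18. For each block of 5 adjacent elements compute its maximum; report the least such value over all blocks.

[5, 9, 19, 23, 19] → max 23
[9, 19, 23, 19, 25] → max 25
[19, 23, 19, 25, 15] → max 25
[23, 19, 25, 15, 24] → max 25
[19, 25, 15, 24, 10] → max 25
[25, 15, 24, 10, 14] → max 25
[15, 24, 10, 14, 18] → max 24
[24, 10, 14, 18, 22] → max 24
[10, 14, 18, 22, 17] → max 22
[14, 18, 22, 17, 10] → max 22
[18, 22, 17, 10, 4] → max 22
[22, 17, 10, 4, 18] → max 22
Least of these is 22.

22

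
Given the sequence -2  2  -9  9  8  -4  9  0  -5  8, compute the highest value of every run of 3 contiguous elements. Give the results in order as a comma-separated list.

Sliding a size-3 window across the 10 values:
[-2, 2, -9] → max 2
[2, -9, 9] → max 9
[-9, 9, 8] → max 9
[9, 8, -4] → max 9
[8, -4, 9] → max 9
[-4, 9, 0] → max 9
[9, 0, -5] → max 9
[0, -5, 8] → max 8

2, 9, 9, 9, 9, 9, 9, 8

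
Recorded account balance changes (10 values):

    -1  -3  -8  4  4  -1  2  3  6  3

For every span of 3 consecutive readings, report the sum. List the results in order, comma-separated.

(-1, -3, -8) → sum -12
(-3, -8, 4) → sum -7
(-8, 4, 4) → sum 0
(4, 4, -1) → sum 7
(4, -1, 2) → sum 5
(-1, 2, 3) → sum 4
(2, 3, 6) → sum 11
(3, 6, 3) → sum 12

-12, -7, 0, 7, 5, 4, 11, 12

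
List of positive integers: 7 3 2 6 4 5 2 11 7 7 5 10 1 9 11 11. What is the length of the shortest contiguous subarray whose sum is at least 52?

7

Extend right; whenever the sum reaches 52, record the length and shrink from the left:
add 7: running sum 7 < 52
add 3: running sum 10 < 52
add 2: running sum 12 < 52
add 6: running sum 18 < 52
add 4: running sum 22 < 52
add 5: running sum 27 < 52
add 2: running sum 29 < 52
add 11: running sum 40 < 52
add 7: running sum 47 < 52
add 7: shortest ending here [7, 3, 2, 6, 4, 5, 2, 11, 7, 7] sum 54, len 10
add 5: shortest ending here [3, 2, 6, 4, 5, 2, 11, 7, 7, 5] sum 52, len 10
add 10: shortest ending here [6, 4, 5, 2, 11, 7, 7, 5, 10] sum 57, len 9
add 1: shortest ending here [4, 5, 2, 11, 7, 7, 5, 10, 1] sum 52, len 9
add 9: shortest ending here [2, 11, 7, 7, 5, 10, 1, 9] sum 52, len 8
add 11: shortest ending here [11, 7, 7, 5, 10, 1, 9, 11] sum 61, len 8
add 11: shortest ending here [7, 5, 10, 1, 9, 11, 11] sum 54, len 7
Shortest qualifying length: 7.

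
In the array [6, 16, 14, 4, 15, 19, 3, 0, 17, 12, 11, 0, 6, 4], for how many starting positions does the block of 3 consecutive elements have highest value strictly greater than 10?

11

6 16 14 → max 16  > 10 ✓
16 14 4 → max 16  > 10 ✓
14 4 15 → max 15  > 10 ✓
4 15 19 → max 19  > 10 ✓
15 19 3 → max 19  > 10 ✓
19 3 0 → max 19  > 10 ✓
3 0 17 → max 17  > 10 ✓
0 17 12 → max 17  > 10 ✓
17 12 11 → max 17  > 10 ✓
12 11 0 → max 12  > 10 ✓
11 0 6 → max 11  > 10 ✓
0 6 4 → max 6
11 windows satisfy the condition.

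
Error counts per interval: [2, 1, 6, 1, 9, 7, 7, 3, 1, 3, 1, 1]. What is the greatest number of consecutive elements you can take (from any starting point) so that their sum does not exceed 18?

6

Extend to the right; shrink from the left whenever the sum exceeds 18:
→ 2: sum 2, len 1
→ 1: sum 3, len 2
→ 6: sum 9, len 3
→ 1: sum 10, len 4
→ 9 (dropped 2): sum 17, len 4
→ 7 (dropped 1, 6): sum 17, len 3
→ 7 (dropped 1, 9): sum 14, len 2
→ 3: sum 17, len 3
→ 1: sum 18, len 4
→ 3 (dropped 7): sum 14, len 4
→ 1: sum 15, len 5
→ 1: sum 16, len 6
Longest length seen: 6.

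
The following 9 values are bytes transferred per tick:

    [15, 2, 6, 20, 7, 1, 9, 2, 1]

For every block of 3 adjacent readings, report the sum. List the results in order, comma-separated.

23, 28, 33, 28, 17, 12, 12

[15, 2, 6] → sum 23
[2, 6, 20] → sum 28
[6, 20, 7] → sum 33
[20, 7, 1] → sum 28
[7, 1, 9] → sum 17
[1, 9, 2] → sum 12
[9, 2, 1] → sum 12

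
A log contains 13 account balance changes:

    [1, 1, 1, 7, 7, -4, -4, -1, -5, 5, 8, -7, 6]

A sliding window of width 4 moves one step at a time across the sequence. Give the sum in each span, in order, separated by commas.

[1, 1, 1, 7] → sum 10
[1, 1, 7, 7] → sum 16
[1, 7, 7, -4] → sum 11
[7, 7, -4, -4] → sum 6
[7, -4, -4, -1] → sum -2
[-4, -4, -1, -5] → sum -14
[-4, -1, -5, 5] → sum -5
[-1, -5, 5, 8] → sum 7
[-5, 5, 8, -7] → sum 1
[5, 8, -7, 6] → sum 12

10, 16, 11, 6, -2, -14, -5, 7, 1, 12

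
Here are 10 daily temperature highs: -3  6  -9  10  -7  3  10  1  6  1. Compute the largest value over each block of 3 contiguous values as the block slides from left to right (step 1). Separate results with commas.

Sliding a size-3 window across the 10 values:
(-3, 6, -9) → max 6
(6, -9, 10) → max 10
(-9, 10, -7) → max 10
(10, -7, 3) → max 10
(-7, 3, 10) → max 10
(3, 10, 1) → max 10
(10, 1, 6) → max 10
(1, 6, 1) → max 6

6, 10, 10, 10, 10, 10, 10, 6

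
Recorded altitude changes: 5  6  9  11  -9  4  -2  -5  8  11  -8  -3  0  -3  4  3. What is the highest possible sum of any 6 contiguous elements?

Each size-6 window and its sum:
5 6 9 11 -9 4 → sum 26
6 9 11 -9 4 -2 → sum 19
9 11 -9 4 -2 -5 → sum 8
11 -9 4 -2 -5 8 → sum 7
-9 4 -2 -5 8 11 → sum 7
4 -2 -5 8 11 -8 → sum 8
-2 -5 8 11 -8 -3 → sum 1
-5 8 11 -8 -3 0 → sum 3
8 11 -8 -3 0 -3 → sum 5
11 -8 -3 0 -3 4 → sum 1
-8 -3 0 -3 4 3 → sum -7
Highest of these is 26.

26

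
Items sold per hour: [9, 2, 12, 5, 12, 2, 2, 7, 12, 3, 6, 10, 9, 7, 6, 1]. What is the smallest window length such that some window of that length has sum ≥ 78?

11

Extend right; whenever the sum reaches 78, record the length and shrink from the left:
add 9: running sum 9 < 78
add 2: running sum 11 < 78
add 12: running sum 23 < 78
add 5: running sum 28 < 78
add 12: running sum 40 < 78
add 2: running sum 42 < 78
add 2: running sum 44 < 78
add 7: running sum 51 < 78
add 12: running sum 63 < 78
add 3: running sum 66 < 78
add 6: running sum 72 < 78
end 11: [9, 2, 12, 5, 12, 2, 2, 7, 12, 3, 6, 10] sum 82, len 12
end 12: [12, 5, 12, 2, 2, 7, 12, 3, 6, 10, 9] sum 80, len 11
end 13: [12, 5, 12, 2, 2, 7, 12, 3, 6, 10, 9, 7] sum 87, len 12
end 14: [5, 12, 2, 2, 7, 12, 3, 6, 10, 9, 7, 6] sum 81, len 12
end 15: [5, 12, 2, 2, 7, 12, 3, 6, 10, 9, 7, 6, 1] sum 82, len 13
Shortest qualifying length: 11.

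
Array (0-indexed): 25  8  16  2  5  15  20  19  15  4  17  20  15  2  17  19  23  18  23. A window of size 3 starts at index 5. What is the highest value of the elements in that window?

20

Elements at indices 5..7: 15, 20, 19
max(15, 20, 19) = 20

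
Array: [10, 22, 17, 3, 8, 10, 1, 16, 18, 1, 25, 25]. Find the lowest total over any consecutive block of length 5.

10 22 17 3 8 → sum 60
22 17 3 8 10 → sum 60
17 3 8 10 1 → sum 39
3 8 10 1 16 → sum 38
8 10 1 16 18 → sum 53
10 1 16 18 1 → sum 46
1 16 18 1 25 → sum 61
16 18 1 25 25 → sum 85
Lowest of these is 38.

38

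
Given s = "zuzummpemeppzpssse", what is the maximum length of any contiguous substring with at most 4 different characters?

10

[z] 1 distinct, len 1
[z, u] 2 distinct, len 2
[z, u, z] 2 distinct, len 3
[z, u, z, u] 2 distinct, len 4
[z, u, z, u, m] 3 distinct, len 5
[z, u, z, u, m, m] 3 distinct, len 6
[z, u, z, u, m, m, p] 4 distinct, len 7
[u, m, m, p, e] 4 distinct, len 5
[u, m, m, p, e, m] 4 distinct, len 6
[u, m, m, p, e, m, e] 4 distinct, len 7
[u, m, m, p, e, m, e, p] 4 distinct, len 8
[u, m, m, p, e, m, e, p, p] 4 distinct, len 9
[m, m, p, e, m, e, p, p, z] 4 distinct, len 9
[m, m, p, e, m, e, p, p, z, p] 4 distinct, len 10
[e, p, p, z, p, s] 4 distinct, len 6
[e, p, p, z, p, s, s] 4 distinct, len 7
[e, p, p, z, p, s, s, s] 4 distinct, len 8
[e, p, p, z, p, s, s, s, e] 4 distinct, len 9
Longest length with ≤4 distinct: 10.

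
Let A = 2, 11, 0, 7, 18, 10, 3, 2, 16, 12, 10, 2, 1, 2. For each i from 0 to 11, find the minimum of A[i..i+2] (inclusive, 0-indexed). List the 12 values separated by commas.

[2, 11, 0] → min 0
[11, 0, 7] → min 0
[0, 7, 18] → min 0
[7, 18, 10] → min 7
[18, 10, 3] → min 3
[10, 3, 2] → min 2
[3, 2, 16] → min 2
[2, 16, 12] → min 2
[16, 12, 10] → min 10
[12, 10, 2] → min 2
[10, 2, 1] → min 1
[2, 1, 2] → min 1

0, 0, 0, 7, 3, 2, 2, 2, 10, 2, 1, 1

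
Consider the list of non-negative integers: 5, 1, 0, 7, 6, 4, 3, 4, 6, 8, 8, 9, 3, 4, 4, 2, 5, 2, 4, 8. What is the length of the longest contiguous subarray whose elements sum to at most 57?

[5] sum 5 len 1
[5, 1] sum 6 len 2
[5, 1, 0] sum 6 len 3
[5, 1, 0, 7] sum 13 len 4
[5, 1, 0, 7, 6] sum 19 len 5
[5, 1, 0, 7, 6, 4] sum 23 len 6
[5, 1, 0, 7, 6, 4, 3] sum 26 len 7
[5, 1, 0, 7, 6, 4, 3, 4] sum 30 len 8
[5, 1, 0, 7, 6, 4, 3, 4, 6] sum 36 len 9
[5, 1, 0, 7, 6, 4, 3, 4, 6, 8] sum 44 len 10
[5, 1, 0, 7, 6, 4, 3, 4, 6, 8, 8] sum 52 len 11
[1, 0, 7, 6, 4, 3, 4, 6, 8, 8, 9] sum 56 len 11
[6, 4, 3, 4, 6, 8, 8, 9, 3] sum 51 len 9
[6, 4, 3, 4, 6, 8, 8, 9, 3, 4] sum 55 len 10
[4, 3, 4, 6, 8, 8, 9, 3, 4, 4] sum 53 len 10
[4, 3, 4, 6, 8, 8, 9, 3, 4, 4, 2] sum 55 len 11
[3, 4, 6, 8, 8, 9, 3, 4, 4, 2, 5] sum 56 len 11
[4, 6, 8, 8, 9, 3, 4, 4, 2, 5, 2] sum 55 len 11
[6, 8, 8, 9, 3, 4, 4, 2, 5, 2, 4] sum 55 len 11
[8, 8, 9, 3, 4, 4, 2, 5, 2, 4, 8] sum 57 len 11
Longest length seen: 11.

11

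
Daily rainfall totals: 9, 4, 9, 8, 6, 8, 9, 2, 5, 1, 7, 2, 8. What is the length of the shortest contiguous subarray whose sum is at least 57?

add 9: running sum 9 < 57
add 4: running sum 13 < 57
add 9: running sum 22 < 57
add 8: running sum 30 < 57
add 6: running sum 36 < 57
add 8: running sum 44 < 57
add 9: running sum 53 < 57
add 2: running sum 55 < 57
end 8: [9, 4, 9, 8, 6, 8, 9, 2, 5] sum 60, len 9
end 9: [9, 4, 9, 8, 6, 8, 9, 2, 5, 1] sum 61, len 10
end 10: [4, 9, 8, 6, 8, 9, 2, 5, 1, 7] sum 59, len 10
end 11: [9, 8, 6, 8, 9, 2, 5, 1, 7, 2] sum 57, len 10
end 12: [9, 8, 6, 8, 9, 2, 5, 1, 7, 2, 8] sum 65, len 11
Shortest qualifying length: 9.

9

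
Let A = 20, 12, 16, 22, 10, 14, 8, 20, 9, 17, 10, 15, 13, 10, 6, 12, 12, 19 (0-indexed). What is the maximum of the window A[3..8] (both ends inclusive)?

Elements at indices 3..8: 22, 10, 14, 8, 20, 9
max(22, 10, 14, 8, 20, 9) = 22

22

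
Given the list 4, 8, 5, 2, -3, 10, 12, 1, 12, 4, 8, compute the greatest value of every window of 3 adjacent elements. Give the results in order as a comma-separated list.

8, 8, 5, 10, 12, 12, 12, 12, 12

(4, 8, 5) → max 8
(8, 5, 2) → max 8
(5, 2, -3) → max 5
(2, -3, 10) → max 10
(-3, 10, 12) → max 12
(10, 12, 1) → max 12
(12, 1, 12) → max 12
(1, 12, 4) → max 12
(12, 4, 8) → max 12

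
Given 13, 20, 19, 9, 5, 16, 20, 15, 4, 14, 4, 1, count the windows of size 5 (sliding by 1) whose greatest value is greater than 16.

(13, 20, 19, 9, 5) → max 20  > 16 ✓
(20, 19, 9, 5, 16) → max 20  > 16 ✓
(19, 9, 5, 16, 20) → max 20  > 16 ✓
(9, 5, 16, 20, 15) → max 20  > 16 ✓
(5, 16, 20, 15, 4) → max 20  > 16 ✓
(16, 20, 15, 4, 14) → max 20  > 16 ✓
(20, 15, 4, 14, 4) → max 20  > 16 ✓
(15, 4, 14, 4, 1) → max 15
7 windows satisfy the condition.

7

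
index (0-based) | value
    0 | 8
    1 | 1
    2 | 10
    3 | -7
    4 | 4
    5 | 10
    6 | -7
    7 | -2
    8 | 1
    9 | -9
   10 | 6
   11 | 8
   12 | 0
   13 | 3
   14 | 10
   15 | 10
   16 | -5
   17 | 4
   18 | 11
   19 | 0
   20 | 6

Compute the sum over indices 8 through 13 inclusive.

Elements at indices 8..13: 1, -9, 6, 8, 0, 3
sum(1, -9, 6, 8, 0, 3) = 9

9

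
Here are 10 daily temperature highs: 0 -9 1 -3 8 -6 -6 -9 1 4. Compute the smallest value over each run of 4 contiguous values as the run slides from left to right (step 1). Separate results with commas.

-9, -9, -6, -6, -9, -9, -9

(0, -9, 1, -3) → min -9
(-9, 1, -3, 8) → min -9
(1, -3, 8, -6) → min -6
(-3, 8, -6, -6) → min -6
(8, -6, -6, -9) → min -9
(-6, -6, -9, 1) → min -9
(-6, -9, 1, 4) → min -9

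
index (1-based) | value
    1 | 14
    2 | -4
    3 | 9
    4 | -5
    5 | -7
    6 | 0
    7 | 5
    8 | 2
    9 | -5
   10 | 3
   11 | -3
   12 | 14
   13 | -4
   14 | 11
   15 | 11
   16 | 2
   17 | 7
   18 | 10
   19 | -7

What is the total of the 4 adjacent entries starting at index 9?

9

Elements at indices 9..12: -5, 3, -3, 14
sum(-5, 3, -3, 14) = 9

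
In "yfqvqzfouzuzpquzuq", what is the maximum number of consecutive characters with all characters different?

6

[y] len 1
[y, f] len 2
[y, f, q] len 3
[y, f, q, v] len 4
[v, q] len 2
[v, q, z] len 3
[v, q, z, f] len 4
[v, q, z, f, o] len 5
[v, q, z, f, o, u] len 6
[f, o, u, z] len 4
[z, u] len 2
[u, z] len 2
[u, z, p] len 3
[u, z, p, q] len 4
[z, p, q, u] len 4
[p, q, u, z] len 4
[z, u] len 2
[z, u, q] len 3
Longest all-distinct length: 6.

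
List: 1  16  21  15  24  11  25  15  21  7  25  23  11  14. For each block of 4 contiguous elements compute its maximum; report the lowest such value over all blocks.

1 16 21 15 → max 21
16 21 15 24 → max 24
21 15 24 11 → max 24
15 24 11 25 → max 25
24 11 25 15 → max 25
11 25 15 21 → max 25
25 15 21 7 → max 25
15 21 7 25 → max 25
21 7 25 23 → max 25
7 25 23 11 → max 25
25 23 11 14 → max 25
Lowest of these is 21.

21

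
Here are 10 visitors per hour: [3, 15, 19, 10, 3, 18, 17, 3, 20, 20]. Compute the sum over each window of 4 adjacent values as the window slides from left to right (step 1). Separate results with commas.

47, 47, 50, 48, 41, 58, 60

(3, 15, 19, 10) → sum 47
(15, 19, 10, 3) → sum 47
(19, 10, 3, 18) → sum 50
(10, 3, 18, 17) → sum 48
(3, 18, 17, 3) → sum 41
(18, 17, 3, 20) → sum 58
(17, 3, 20, 20) → sum 60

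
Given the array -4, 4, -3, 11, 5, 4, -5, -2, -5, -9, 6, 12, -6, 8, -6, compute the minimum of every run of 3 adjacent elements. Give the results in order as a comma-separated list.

[-4, 4, -3] → min -4
[4, -3, 11] → min -3
[-3, 11, 5] → min -3
[11, 5, 4] → min 4
[5, 4, -5] → min -5
[4, -5, -2] → min -5
[-5, -2, -5] → min -5
[-2, -5, -9] → min -9
[-5, -9, 6] → min -9
[-9, 6, 12] → min -9
[6, 12, -6] → min -6
[12, -6, 8] → min -6
[-6, 8, -6] → min -6

-4, -3, -3, 4, -5, -5, -5, -9, -9, -9, -6, -6, -6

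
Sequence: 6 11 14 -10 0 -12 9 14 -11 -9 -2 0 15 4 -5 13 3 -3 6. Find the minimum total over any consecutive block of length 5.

-9

(6, 11, 14, -10, 0) → sum 21
(11, 14, -10, 0, -12) → sum 3
(14, -10, 0, -12, 9) → sum 1
(-10, 0, -12, 9, 14) → sum 1
(0, -12, 9, 14, -11) → sum 0
(-12, 9, 14, -11, -9) → sum -9
(9, 14, -11, -9, -2) → sum 1
(14, -11, -9, -2, 0) → sum -8
(-11, -9, -2, 0, 15) → sum -7
(-9, -2, 0, 15, 4) → sum 8
(-2, 0, 15, 4, -5) → sum 12
(0, 15, 4, -5, 13) → sum 27
(15, 4, -5, 13, 3) → sum 30
(4, -5, 13, 3, -3) → sum 12
(-5, 13, 3, -3, 6) → sum 14
Minimum of these is -9.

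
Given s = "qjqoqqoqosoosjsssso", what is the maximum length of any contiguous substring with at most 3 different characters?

add q: window [q] (1 distinct), len 1
add j: window [q, j] (2 distinct), len 2
add q: window [q, j, q] (2 distinct), len 3
add o: window [q, j, q, o] (3 distinct), len 4
add q: window [q, j, q, o, q] (3 distinct), len 5
add q: window [q, j, q, o, q, q] (3 distinct), len 6
add o: window [q, j, q, o, q, q, o] (3 distinct), len 7
add q: window [q, j, q, o, q, q, o, q] (3 distinct), len 8
add o: window [q, j, q, o, q, q, o, q, o] (3 distinct), len 9
add s: window [q, o, q, q, o, q, o, s] (3 distinct), len 8
add o: window [q, o, q, q, o, q, o, s, o] (3 distinct), len 9
add o: window [q, o, q, q, o, q, o, s, o, o] (3 distinct), len 10
add s: window [q, o, q, q, o, q, o, s, o, o, s] (3 distinct), len 11
add j: window [o, s, o, o, s, j] (3 distinct), len 6
add s: window [o, s, o, o, s, j, s] (3 distinct), len 7
add s: window [o, s, o, o, s, j, s, s] (3 distinct), len 8
add s: window [o, s, o, o, s, j, s, s, s] (3 distinct), len 9
add s: window [o, s, o, o, s, j, s, s, s, s] (3 distinct), len 10
add o: window [o, s, o, o, s, j, s, s, s, s, o] (3 distinct), len 11
Longest length with ≤3 distinct: 11.

11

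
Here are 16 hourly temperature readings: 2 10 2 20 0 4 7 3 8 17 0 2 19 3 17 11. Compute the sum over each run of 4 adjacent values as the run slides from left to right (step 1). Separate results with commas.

Sliding a size-4 window across the 16 values:
2 10 2 20 → sum 34
10 2 20 0 → sum 32
2 20 0 4 → sum 26
20 0 4 7 → sum 31
0 4 7 3 → sum 14
4 7 3 8 → sum 22
7 3 8 17 → sum 35
3 8 17 0 → sum 28
8 17 0 2 → sum 27
17 0 2 19 → sum 38
0 2 19 3 → sum 24
2 19 3 17 → sum 41
19 3 17 11 → sum 50

34, 32, 26, 31, 14, 22, 35, 28, 27, 38, 24, 41, 50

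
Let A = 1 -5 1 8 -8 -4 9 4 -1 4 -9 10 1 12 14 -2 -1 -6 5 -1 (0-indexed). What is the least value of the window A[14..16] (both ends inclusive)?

-2

Elements at indices 14..16: 14, -2, -1
min(14, -2, -1) = -2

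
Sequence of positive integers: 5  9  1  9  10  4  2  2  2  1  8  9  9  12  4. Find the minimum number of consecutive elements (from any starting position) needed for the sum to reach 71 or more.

add 5: running sum 5 < 71
add 9: running sum 14 < 71
add 1: running sum 15 < 71
add 9: running sum 24 < 71
add 10: running sum 34 < 71
add 4: running sum 38 < 71
add 2: running sum 40 < 71
add 2: running sum 42 < 71
add 2: running sum 44 < 71
add 1: running sum 45 < 71
add 8: running sum 53 < 71
add 9: running sum 62 < 71
end 12: [5, 9, 1, 9, 10, 4, 2, 2, 2, 1, 8, 9, 9] sum 71, len 13
end 13: [9, 1, 9, 10, 4, 2, 2, 2, 1, 8, 9, 9, 12] sum 78, len 13
end 14: [9, 10, 4, 2, 2, 2, 1, 8, 9, 9, 12, 4] sum 72, len 12
Shortest qualifying length: 12.

12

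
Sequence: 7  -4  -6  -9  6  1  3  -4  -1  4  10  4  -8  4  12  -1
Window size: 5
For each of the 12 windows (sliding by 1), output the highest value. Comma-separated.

7, 6, 6, 6, 6, 4, 10, 10, 10, 10, 12, 12

[7, -4, -6, -9, 6] → max 7
[-4, -6, -9, 6, 1] → max 6
[-6, -9, 6, 1, 3] → max 6
[-9, 6, 1, 3, -4] → max 6
[6, 1, 3, -4, -1] → max 6
[1, 3, -4, -1, 4] → max 4
[3, -4, -1, 4, 10] → max 10
[-4, -1, 4, 10, 4] → max 10
[-1, 4, 10, 4, -8] → max 10
[4, 10, 4, -8, 4] → max 10
[10, 4, -8, 4, 12] → max 12
[4, -8, 4, 12, -1] → max 12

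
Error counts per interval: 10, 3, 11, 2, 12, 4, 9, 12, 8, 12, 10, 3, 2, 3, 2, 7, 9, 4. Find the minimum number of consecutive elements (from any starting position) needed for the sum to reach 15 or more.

2

add 10: running sum 10 < 15
add 3: running sum 13 < 15
add 11: shortest ending here [10, 3, 11] sum 24, len 3
add 2: shortest ending here [3, 11, 2] sum 16, len 3
add 12: shortest ending here [11, 2, 12] sum 25, len 3
add 4: shortest ending here [12, 4] sum 16, len 2
add 9: shortest ending here [12, 4, 9] sum 25, len 3
add 12: shortest ending here [9, 12] sum 21, len 2
add 8: shortest ending here [12, 8] sum 20, len 2
add 12: shortest ending here [8, 12] sum 20, len 2
add 10: shortest ending here [12, 10] sum 22, len 2
add 3: shortest ending here [12, 10, 3] sum 25, len 3
add 2: shortest ending here [10, 3, 2] sum 15, len 3
add 3: shortest ending here [10, 3, 2, 3] sum 18, len 4
add 2: shortest ending here [10, 3, 2, 3, 2] sum 20, len 5
add 7: shortest ending here [3, 2, 3, 2, 7] sum 17, len 5
add 9: shortest ending here [7, 9] sum 16, len 2
add 4: shortest ending here [7, 9, 4] sum 20, len 3
Shortest qualifying length: 2.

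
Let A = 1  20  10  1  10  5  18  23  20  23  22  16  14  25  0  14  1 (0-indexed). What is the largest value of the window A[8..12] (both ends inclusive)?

Elements at indices 8..12: 20, 23, 22, 16, 14
max(20, 23, 22, 16, 14) = 23

23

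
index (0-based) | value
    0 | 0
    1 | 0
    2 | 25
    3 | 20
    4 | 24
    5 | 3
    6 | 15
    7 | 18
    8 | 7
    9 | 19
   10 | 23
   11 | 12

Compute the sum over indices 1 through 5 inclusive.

72

Elements at indices 1..5: 0, 25, 20, 24, 3
sum(0, 25, 20, 24, 3) = 72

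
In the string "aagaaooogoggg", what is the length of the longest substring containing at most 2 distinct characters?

8

Extend right; when distinct count exceeds 2, shrink from the left:
[a] 1 distinct, len 1
[a, a] 1 distinct, len 2
[a, a, g] 2 distinct, len 3
[a, a, g, a] 2 distinct, len 4
[a, a, g, a, a] 2 distinct, len 5
[a, a, o] 2 distinct, len 3
[a, a, o, o] 2 distinct, len 4
[a, a, o, o, o] 2 distinct, len 5
[o, o, o, g] 2 distinct, len 4
[o, o, o, g, o] 2 distinct, len 5
[o, o, o, g, o, g] 2 distinct, len 6
[o, o, o, g, o, g, g] 2 distinct, len 7
[o, o, o, g, o, g, g, g] 2 distinct, len 8
Longest length with ≤2 distinct: 8.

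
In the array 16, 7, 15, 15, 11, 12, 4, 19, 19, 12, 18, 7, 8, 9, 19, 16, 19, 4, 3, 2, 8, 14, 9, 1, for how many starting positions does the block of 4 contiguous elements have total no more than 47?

(16, 7, 15, 15) → sum 53
(7, 15, 15, 11) → sum 48
(15, 15, 11, 12) → sum 53
(15, 11, 12, 4) → sum 42  ≤ 47 ✓
(11, 12, 4, 19) → sum 46  ≤ 47 ✓
(12, 4, 19, 19) → sum 54
(4, 19, 19, 12) → sum 54
(19, 19, 12, 18) → sum 68
(19, 12, 18, 7) → sum 56
(12, 18, 7, 8) → sum 45  ≤ 47 ✓
(18, 7, 8, 9) → sum 42  ≤ 47 ✓
(7, 8, 9, 19) → sum 43  ≤ 47 ✓
(8, 9, 19, 16) → sum 52
(9, 19, 16, 19) → sum 63
(19, 16, 19, 4) → sum 58
(16, 19, 4, 3) → sum 42  ≤ 47 ✓
(19, 4, 3, 2) → sum 28  ≤ 47 ✓
(4, 3, 2, 8) → sum 17  ≤ 47 ✓
(3, 2, 8, 14) → sum 27  ≤ 47 ✓
(2, 8, 14, 9) → sum 33  ≤ 47 ✓
(8, 14, 9, 1) → sum 32  ≤ 47 ✓
11 windows satisfy the condition.

11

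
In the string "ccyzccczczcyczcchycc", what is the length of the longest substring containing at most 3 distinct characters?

16

add c: window [c] (1 distinct), len 1
add c: window [c, c] (1 distinct), len 2
add y: window [c, c, y] (2 distinct), len 3
add z: window [c, c, y, z] (3 distinct), len 4
add c: window [c, c, y, z, c] (3 distinct), len 5
add c: window [c, c, y, z, c, c] (3 distinct), len 6
add c: window [c, c, y, z, c, c, c] (3 distinct), len 7
add z: window [c, c, y, z, c, c, c, z] (3 distinct), len 8
add c: window [c, c, y, z, c, c, c, z, c] (3 distinct), len 9
add z: window [c, c, y, z, c, c, c, z, c, z] (3 distinct), len 10
add c: window [c, c, y, z, c, c, c, z, c, z, c] (3 distinct), len 11
add y: window [c, c, y, z, c, c, c, z, c, z, c, y] (3 distinct), len 12
add c: window [c, c, y, z, c, c, c, z, c, z, c, y, c] (3 distinct), len 13
add z: window [c, c, y, z, c, c, c, z, c, z, c, y, c, z] (3 distinct), len 14
add c: window [c, c, y, z, c, c, c, z, c, z, c, y, c, z, c] (3 distinct), len 15
add c: window [c, c, y, z, c, c, c, z, c, z, c, y, c, z, c, c] (3 distinct), len 16
add h: window [c, z, c, c, h] (3 distinct), len 5
add y: window [c, c, h, y] (3 distinct), len 4
add c: window [c, c, h, y, c] (3 distinct), len 5
add c: window [c, c, h, y, c, c] (3 distinct), len 6
Longest length with ≤3 distinct: 16.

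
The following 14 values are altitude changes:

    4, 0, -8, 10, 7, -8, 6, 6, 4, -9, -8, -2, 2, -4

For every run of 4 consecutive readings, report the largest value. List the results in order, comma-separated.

Sliding a size-4 window across the 14 values:
[4, 0, -8, 10] → max 10
[0, -8, 10, 7] → max 10
[-8, 10, 7, -8] → max 10
[10, 7, -8, 6] → max 10
[7, -8, 6, 6] → max 7
[-8, 6, 6, 4] → max 6
[6, 6, 4, -9] → max 6
[6, 4, -9, -8] → max 6
[4, -9, -8, -2] → max 4
[-9, -8, -2, 2] → max 2
[-8, -2, 2, -4] → max 2

10, 10, 10, 10, 7, 6, 6, 6, 4, 2, 2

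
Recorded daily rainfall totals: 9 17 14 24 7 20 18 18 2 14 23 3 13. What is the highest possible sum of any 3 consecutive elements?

9 17 14 → sum 40
17 14 24 → sum 55
14 24 7 → sum 45
24 7 20 → sum 51
7 20 18 → sum 45
20 18 18 → sum 56
18 18 2 → sum 38
18 2 14 → sum 34
2 14 23 → sum 39
14 23 3 → sum 40
23 3 13 → sum 39
Highest of these is 56.

56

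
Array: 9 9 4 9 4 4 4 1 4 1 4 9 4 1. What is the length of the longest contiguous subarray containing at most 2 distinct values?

Extend right; when distinct count exceeds 2, shrink from the left:
add 9: window [9] (1 distinct), len 1
add 9: window [9, 9] (1 distinct), len 2
add 4: window [9, 9, 4] (2 distinct), len 3
add 9: window [9, 9, 4, 9] (2 distinct), len 4
add 4: window [9, 9, 4, 9, 4] (2 distinct), len 5
add 4: window [9, 9, 4, 9, 4, 4] (2 distinct), len 6
add 4: window [9, 9, 4, 9, 4, 4, 4] (2 distinct), len 7
add 1: window [4, 4, 4, 1] (2 distinct), len 4
add 4: window [4, 4, 4, 1, 4] (2 distinct), len 5
add 1: window [4, 4, 4, 1, 4, 1] (2 distinct), len 6
add 4: window [4, 4, 4, 1, 4, 1, 4] (2 distinct), len 7
add 9: window [4, 9] (2 distinct), len 2
add 4: window [4, 9, 4] (2 distinct), len 3
add 1: window [4, 1] (2 distinct), len 2
Longest length with ≤2 distinct: 7.

7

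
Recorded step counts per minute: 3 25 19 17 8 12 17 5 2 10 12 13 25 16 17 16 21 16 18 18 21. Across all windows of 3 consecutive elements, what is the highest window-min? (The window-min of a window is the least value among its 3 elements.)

Each size-3 window and its min:
3 25 19 → min 3
25 19 17 → min 17
19 17 8 → min 8
17 8 12 → min 8
8 12 17 → min 8
12 17 5 → min 5
17 5 2 → min 2
5 2 10 → min 2
2 10 12 → min 2
10 12 13 → min 10
12 13 25 → min 12
13 25 16 → min 13
25 16 17 → min 16
16 17 16 → min 16
17 16 21 → min 16
16 21 16 → min 16
21 16 18 → min 16
16 18 18 → min 16
18 18 21 → min 18
Highest of these is 18.

18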